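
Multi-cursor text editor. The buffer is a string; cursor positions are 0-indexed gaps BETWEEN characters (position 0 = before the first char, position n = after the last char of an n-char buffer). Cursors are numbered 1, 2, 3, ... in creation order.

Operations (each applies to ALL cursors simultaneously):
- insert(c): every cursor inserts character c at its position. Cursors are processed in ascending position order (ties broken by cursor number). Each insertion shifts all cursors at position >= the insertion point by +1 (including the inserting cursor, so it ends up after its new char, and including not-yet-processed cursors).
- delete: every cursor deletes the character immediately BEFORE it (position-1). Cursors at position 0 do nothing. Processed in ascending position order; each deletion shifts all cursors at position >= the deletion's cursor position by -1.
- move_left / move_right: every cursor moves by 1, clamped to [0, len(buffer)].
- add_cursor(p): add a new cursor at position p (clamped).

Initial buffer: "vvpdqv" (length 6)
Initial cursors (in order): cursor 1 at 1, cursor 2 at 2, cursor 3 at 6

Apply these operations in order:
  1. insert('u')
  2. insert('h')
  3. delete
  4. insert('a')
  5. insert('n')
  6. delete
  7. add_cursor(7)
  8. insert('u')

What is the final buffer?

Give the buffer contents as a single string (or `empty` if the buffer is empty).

After op 1 (insert('u')): buffer="vuvupdqvu" (len 9), cursors c1@2 c2@4 c3@9, authorship .1.2....3
After op 2 (insert('h')): buffer="vuhvuhpdqvuh" (len 12), cursors c1@3 c2@6 c3@12, authorship .11.22....33
After op 3 (delete): buffer="vuvupdqvu" (len 9), cursors c1@2 c2@4 c3@9, authorship .1.2....3
After op 4 (insert('a')): buffer="vuavuapdqvua" (len 12), cursors c1@3 c2@6 c3@12, authorship .11.22....33
After op 5 (insert('n')): buffer="vuanvuanpdqvuan" (len 15), cursors c1@4 c2@8 c3@15, authorship .111.222....333
After op 6 (delete): buffer="vuavuapdqvua" (len 12), cursors c1@3 c2@6 c3@12, authorship .11.22....33
After op 7 (add_cursor(7)): buffer="vuavuapdqvua" (len 12), cursors c1@3 c2@6 c4@7 c3@12, authorship .11.22....33
After op 8 (insert('u')): buffer="vuauvuaupudqvuau" (len 16), cursors c1@4 c2@8 c4@10 c3@16, authorship .111.222.4...333

Answer: vuauvuaupudqvuau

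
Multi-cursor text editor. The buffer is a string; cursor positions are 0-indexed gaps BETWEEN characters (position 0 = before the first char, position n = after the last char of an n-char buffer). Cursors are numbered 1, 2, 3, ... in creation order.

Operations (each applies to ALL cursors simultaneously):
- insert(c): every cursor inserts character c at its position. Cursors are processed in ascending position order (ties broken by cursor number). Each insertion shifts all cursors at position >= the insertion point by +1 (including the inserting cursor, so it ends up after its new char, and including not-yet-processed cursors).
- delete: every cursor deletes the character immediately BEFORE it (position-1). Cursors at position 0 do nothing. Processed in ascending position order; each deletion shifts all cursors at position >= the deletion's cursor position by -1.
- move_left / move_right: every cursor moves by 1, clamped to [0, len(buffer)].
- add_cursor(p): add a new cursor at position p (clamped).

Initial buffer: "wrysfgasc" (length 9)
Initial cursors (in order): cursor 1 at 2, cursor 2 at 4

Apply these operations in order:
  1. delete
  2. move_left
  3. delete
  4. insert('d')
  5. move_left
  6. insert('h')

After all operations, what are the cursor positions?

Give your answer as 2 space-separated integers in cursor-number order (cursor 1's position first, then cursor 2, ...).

Answer: 3 3

Derivation:
After op 1 (delete): buffer="wyfgasc" (len 7), cursors c1@1 c2@2, authorship .......
After op 2 (move_left): buffer="wyfgasc" (len 7), cursors c1@0 c2@1, authorship .......
After op 3 (delete): buffer="yfgasc" (len 6), cursors c1@0 c2@0, authorship ......
After op 4 (insert('d')): buffer="ddyfgasc" (len 8), cursors c1@2 c2@2, authorship 12......
After op 5 (move_left): buffer="ddyfgasc" (len 8), cursors c1@1 c2@1, authorship 12......
After op 6 (insert('h')): buffer="dhhdyfgasc" (len 10), cursors c1@3 c2@3, authorship 1122......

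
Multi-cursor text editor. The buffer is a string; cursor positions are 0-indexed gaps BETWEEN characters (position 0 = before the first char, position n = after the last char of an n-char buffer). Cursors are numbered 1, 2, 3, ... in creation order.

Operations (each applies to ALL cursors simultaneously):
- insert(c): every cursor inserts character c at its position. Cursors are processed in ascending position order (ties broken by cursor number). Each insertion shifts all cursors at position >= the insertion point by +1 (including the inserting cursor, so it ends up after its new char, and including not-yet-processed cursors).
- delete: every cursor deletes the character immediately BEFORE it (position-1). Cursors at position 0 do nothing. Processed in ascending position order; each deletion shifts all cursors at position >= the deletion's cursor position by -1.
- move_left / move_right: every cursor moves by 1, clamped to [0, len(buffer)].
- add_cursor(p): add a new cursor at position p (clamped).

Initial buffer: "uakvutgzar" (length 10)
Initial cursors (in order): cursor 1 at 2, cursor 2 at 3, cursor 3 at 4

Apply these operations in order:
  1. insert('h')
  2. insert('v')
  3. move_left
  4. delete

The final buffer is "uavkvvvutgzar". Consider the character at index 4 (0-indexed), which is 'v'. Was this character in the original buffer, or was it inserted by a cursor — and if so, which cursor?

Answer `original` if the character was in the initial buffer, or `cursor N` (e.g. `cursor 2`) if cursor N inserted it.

After op 1 (insert('h')): buffer="uahkhvhutgzar" (len 13), cursors c1@3 c2@5 c3@7, authorship ..1.2.3......
After op 2 (insert('v')): buffer="uahvkhvvhvutgzar" (len 16), cursors c1@4 c2@7 c3@10, authorship ..11.22.33......
After op 3 (move_left): buffer="uahvkhvvhvutgzar" (len 16), cursors c1@3 c2@6 c3@9, authorship ..11.22.33......
After op 4 (delete): buffer="uavkvvvutgzar" (len 13), cursors c1@2 c2@4 c3@6, authorship ..1.2.3......
Authorship (.=original, N=cursor N): . . 1 . 2 . 3 . . . . . .
Index 4: author = 2

Answer: cursor 2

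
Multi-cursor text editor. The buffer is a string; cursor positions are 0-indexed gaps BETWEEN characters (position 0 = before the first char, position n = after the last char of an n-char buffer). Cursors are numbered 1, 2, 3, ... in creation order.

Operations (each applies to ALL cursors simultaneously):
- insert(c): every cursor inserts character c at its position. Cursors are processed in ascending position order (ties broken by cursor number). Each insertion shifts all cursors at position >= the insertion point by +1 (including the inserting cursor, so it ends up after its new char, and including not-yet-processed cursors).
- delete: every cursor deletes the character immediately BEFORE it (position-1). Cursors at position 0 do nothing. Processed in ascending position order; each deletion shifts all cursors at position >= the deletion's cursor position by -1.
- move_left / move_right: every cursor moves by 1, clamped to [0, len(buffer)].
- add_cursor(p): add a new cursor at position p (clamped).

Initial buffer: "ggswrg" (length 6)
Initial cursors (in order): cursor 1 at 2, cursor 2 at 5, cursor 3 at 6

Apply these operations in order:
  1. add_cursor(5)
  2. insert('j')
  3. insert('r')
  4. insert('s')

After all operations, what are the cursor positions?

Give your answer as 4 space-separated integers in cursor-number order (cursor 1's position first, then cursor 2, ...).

Answer: 5 14 18 14

Derivation:
After op 1 (add_cursor(5)): buffer="ggswrg" (len 6), cursors c1@2 c2@5 c4@5 c3@6, authorship ......
After op 2 (insert('j')): buffer="ggjswrjjgj" (len 10), cursors c1@3 c2@8 c4@8 c3@10, authorship ..1...24.3
After op 3 (insert('r')): buffer="ggjrswrjjrrgjr" (len 14), cursors c1@4 c2@11 c4@11 c3@14, authorship ..11...2424.33
After op 4 (insert('s')): buffer="ggjrsswrjjrrssgjrs" (len 18), cursors c1@5 c2@14 c4@14 c3@18, authorship ..111...242424.333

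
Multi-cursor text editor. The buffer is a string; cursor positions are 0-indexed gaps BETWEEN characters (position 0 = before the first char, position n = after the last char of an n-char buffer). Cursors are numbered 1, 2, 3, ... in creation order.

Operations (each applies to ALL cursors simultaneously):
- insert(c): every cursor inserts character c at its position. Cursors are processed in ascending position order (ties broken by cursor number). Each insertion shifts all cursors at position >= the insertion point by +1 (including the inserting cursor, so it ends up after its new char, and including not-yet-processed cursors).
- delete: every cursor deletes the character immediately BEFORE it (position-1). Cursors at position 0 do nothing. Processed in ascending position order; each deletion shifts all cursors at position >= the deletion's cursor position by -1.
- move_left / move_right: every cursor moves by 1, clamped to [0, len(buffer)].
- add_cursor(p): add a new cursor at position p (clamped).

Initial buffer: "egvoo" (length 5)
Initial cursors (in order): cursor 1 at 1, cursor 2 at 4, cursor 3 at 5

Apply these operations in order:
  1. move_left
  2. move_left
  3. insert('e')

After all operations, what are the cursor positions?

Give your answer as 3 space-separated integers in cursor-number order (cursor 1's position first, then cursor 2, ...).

Answer: 1 4 6

Derivation:
After op 1 (move_left): buffer="egvoo" (len 5), cursors c1@0 c2@3 c3@4, authorship .....
After op 2 (move_left): buffer="egvoo" (len 5), cursors c1@0 c2@2 c3@3, authorship .....
After op 3 (insert('e')): buffer="eegeveoo" (len 8), cursors c1@1 c2@4 c3@6, authorship 1..2.3..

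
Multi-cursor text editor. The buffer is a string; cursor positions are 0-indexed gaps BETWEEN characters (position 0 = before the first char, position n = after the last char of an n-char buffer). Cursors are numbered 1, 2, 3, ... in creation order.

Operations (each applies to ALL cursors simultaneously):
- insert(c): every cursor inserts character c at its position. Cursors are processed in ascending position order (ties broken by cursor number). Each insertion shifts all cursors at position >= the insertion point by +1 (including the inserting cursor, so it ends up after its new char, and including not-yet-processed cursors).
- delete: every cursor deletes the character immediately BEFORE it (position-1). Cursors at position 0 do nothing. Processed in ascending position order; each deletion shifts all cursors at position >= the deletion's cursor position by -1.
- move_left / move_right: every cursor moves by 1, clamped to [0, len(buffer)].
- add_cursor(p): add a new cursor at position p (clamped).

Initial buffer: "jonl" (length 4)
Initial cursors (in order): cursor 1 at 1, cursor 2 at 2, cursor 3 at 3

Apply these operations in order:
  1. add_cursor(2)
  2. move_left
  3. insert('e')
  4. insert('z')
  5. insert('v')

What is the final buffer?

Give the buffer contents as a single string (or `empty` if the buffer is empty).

After op 1 (add_cursor(2)): buffer="jonl" (len 4), cursors c1@1 c2@2 c4@2 c3@3, authorship ....
After op 2 (move_left): buffer="jonl" (len 4), cursors c1@0 c2@1 c4@1 c3@2, authorship ....
After op 3 (insert('e')): buffer="ejeeoenl" (len 8), cursors c1@1 c2@4 c4@4 c3@6, authorship 1.24.3..
After op 4 (insert('z')): buffer="ezjeezzoeznl" (len 12), cursors c1@2 c2@7 c4@7 c3@10, authorship 11.2424.33..
After op 5 (insert('v')): buffer="ezvjeezzvvoezvnl" (len 16), cursors c1@3 c2@10 c4@10 c3@14, authorship 111.242424.333..

Answer: ezvjeezzvvoezvnl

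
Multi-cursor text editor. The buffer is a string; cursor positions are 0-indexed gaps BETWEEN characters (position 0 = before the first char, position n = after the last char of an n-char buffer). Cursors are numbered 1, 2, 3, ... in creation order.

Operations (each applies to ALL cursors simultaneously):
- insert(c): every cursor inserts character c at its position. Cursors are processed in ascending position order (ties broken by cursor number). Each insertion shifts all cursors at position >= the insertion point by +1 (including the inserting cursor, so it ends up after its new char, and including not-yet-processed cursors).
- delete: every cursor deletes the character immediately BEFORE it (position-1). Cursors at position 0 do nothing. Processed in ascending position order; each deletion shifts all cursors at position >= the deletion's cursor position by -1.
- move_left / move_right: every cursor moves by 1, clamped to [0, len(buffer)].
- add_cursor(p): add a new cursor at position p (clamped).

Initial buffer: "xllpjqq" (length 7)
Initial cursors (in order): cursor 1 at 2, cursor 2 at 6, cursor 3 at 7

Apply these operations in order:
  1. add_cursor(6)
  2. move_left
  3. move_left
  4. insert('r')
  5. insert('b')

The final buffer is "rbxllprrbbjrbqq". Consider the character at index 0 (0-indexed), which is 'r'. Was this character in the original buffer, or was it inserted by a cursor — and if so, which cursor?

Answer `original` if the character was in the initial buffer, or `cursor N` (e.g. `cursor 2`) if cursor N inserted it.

After op 1 (add_cursor(6)): buffer="xllpjqq" (len 7), cursors c1@2 c2@6 c4@6 c3@7, authorship .......
After op 2 (move_left): buffer="xllpjqq" (len 7), cursors c1@1 c2@5 c4@5 c3@6, authorship .......
After op 3 (move_left): buffer="xllpjqq" (len 7), cursors c1@0 c2@4 c4@4 c3@5, authorship .......
After op 4 (insert('r')): buffer="rxllprrjrqq" (len 11), cursors c1@1 c2@7 c4@7 c3@9, authorship 1....24.3..
After op 5 (insert('b')): buffer="rbxllprrbbjrbqq" (len 15), cursors c1@2 c2@10 c4@10 c3@13, authorship 11....2424.33..
Authorship (.=original, N=cursor N): 1 1 . . . . 2 4 2 4 . 3 3 . .
Index 0: author = 1

Answer: cursor 1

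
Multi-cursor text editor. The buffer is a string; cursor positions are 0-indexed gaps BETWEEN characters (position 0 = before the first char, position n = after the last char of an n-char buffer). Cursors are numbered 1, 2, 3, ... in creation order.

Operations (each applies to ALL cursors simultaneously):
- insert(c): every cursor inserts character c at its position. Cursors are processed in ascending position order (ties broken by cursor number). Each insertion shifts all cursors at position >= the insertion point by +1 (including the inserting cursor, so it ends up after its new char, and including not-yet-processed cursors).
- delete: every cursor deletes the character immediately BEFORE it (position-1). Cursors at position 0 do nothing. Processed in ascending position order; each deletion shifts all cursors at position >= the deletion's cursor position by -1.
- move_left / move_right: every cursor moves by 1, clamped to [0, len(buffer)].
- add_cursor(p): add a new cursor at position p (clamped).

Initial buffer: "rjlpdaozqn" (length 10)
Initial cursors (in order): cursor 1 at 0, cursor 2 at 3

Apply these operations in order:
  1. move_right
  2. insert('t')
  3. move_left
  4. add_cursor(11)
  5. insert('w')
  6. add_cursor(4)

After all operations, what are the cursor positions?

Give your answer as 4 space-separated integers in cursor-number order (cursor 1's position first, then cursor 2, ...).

Answer: 2 7 14 4

Derivation:
After op 1 (move_right): buffer="rjlpdaozqn" (len 10), cursors c1@1 c2@4, authorship ..........
After op 2 (insert('t')): buffer="rtjlptdaozqn" (len 12), cursors c1@2 c2@6, authorship .1...2......
After op 3 (move_left): buffer="rtjlptdaozqn" (len 12), cursors c1@1 c2@5, authorship .1...2......
After op 4 (add_cursor(11)): buffer="rtjlptdaozqn" (len 12), cursors c1@1 c2@5 c3@11, authorship .1...2......
After op 5 (insert('w')): buffer="rwtjlpwtdaozqwn" (len 15), cursors c1@2 c2@7 c3@14, authorship .11...22.....3.
After op 6 (add_cursor(4)): buffer="rwtjlpwtdaozqwn" (len 15), cursors c1@2 c4@4 c2@7 c3@14, authorship .11...22.....3.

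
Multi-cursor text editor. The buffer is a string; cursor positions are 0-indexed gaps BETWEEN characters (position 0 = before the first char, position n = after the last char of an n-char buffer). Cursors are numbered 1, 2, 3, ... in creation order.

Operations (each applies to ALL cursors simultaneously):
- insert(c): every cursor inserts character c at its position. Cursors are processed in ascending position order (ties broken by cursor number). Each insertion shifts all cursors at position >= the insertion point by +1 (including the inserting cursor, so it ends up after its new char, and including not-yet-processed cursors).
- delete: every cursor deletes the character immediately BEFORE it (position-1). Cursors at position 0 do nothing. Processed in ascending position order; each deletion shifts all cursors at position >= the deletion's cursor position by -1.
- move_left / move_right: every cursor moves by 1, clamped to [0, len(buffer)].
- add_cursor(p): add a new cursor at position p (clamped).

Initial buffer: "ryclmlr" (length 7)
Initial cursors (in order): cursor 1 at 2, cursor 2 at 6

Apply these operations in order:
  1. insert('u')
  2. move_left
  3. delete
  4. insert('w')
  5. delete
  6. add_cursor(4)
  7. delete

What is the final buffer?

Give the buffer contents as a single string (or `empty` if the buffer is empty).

Answer: ucur

Derivation:
After op 1 (insert('u')): buffer="ryuclmlur" (len 9), cursors c1@3 c2@8, authorship ..1....2.
After op 2 (move_left): buffer="ryuclmlur" (len 9), cursors c1@2 c2@7, authorship ..1....2.
After op 3 (delete): buffer="ruclmur" (len 7), cursors c1@1 c2@5, authorship .1...2.
After op 4 (insert('w')): buffer="rwuclmwur" (len 9), cursors c1@2 c2@7, authorship .11...22.
After op 5 (delete): buffer="ruclmur" (len 7), cursors c1@1 c2@5, authorship .1...2.
After op 6 (add_cursor(4)): buffer="ruclmur" (len 7), cursors c1@1 c3@4 c2@5, authorship .1...2.
After op 7 (delete): buffer="ucur" (len 4), cursors c1@0 c2@2 c3@2, authorship 1.2.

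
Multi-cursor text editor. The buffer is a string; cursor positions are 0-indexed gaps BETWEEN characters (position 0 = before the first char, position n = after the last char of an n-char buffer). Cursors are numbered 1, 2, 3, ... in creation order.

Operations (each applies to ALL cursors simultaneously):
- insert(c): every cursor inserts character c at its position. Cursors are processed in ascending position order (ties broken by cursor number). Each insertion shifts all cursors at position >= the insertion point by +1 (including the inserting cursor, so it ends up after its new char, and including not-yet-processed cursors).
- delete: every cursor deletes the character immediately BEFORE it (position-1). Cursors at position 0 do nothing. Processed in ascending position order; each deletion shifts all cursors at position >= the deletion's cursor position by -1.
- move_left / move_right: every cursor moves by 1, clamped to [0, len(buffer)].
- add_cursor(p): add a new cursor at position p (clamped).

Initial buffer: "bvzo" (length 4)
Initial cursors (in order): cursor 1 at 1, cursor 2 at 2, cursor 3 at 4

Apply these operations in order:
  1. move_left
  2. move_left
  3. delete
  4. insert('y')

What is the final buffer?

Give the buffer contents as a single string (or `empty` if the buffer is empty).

Answer: yybyzo

Derivation:
After op 1 (move_left): buffer="bvzo" (len 4), cursors c1@0 c2@1 c3@3, authorship ....
After op 2 (move_left): buffer="bvzo" (len 4), cursors c1@0 c2@0 c3@2, authorship ....
After op 3 (delete): buffer="bzo" (len 3), cursors c1@0 c2@0 c3@1, authorship ...
After op 4 (insert('y')): buffer="yybyzo" (len 6), cursors c1@2 c2@2 c3@4, authorship 12.3..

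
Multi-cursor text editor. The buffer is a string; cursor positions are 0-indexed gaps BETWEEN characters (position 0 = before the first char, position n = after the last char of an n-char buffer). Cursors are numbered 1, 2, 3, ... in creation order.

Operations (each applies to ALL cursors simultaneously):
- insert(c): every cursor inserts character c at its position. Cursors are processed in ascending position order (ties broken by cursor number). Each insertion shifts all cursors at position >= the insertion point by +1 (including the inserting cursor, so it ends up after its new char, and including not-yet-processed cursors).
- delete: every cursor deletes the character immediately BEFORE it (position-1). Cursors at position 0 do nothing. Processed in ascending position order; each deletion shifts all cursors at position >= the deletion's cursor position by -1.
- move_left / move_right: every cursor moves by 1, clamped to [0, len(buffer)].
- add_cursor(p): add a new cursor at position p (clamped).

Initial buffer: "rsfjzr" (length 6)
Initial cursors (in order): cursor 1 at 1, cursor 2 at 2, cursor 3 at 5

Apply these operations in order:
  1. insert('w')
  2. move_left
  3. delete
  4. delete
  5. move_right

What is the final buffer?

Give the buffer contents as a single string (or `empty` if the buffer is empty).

Answer: wfwr

Derivation:
After op 1 (insert('w')): buffer="rwswfjzwr" (len 9), cursors c1@2 c2@4 c3@8, authorship .1.2...3.
After op 2 (move_left): buffer="rwswfjzwr" (len 9), cursors c1@1 c2@3 c3@7, authorship .1.2...3.
After op 3 (delete): buffer="wwfjwr" (len 6), cursors c1@0 c2@1 c3@4, authorship 12..3.
After op 4 (delete): buffer="wfwr" (len 4), cursors c1@0 c2@0 c3@2, authorship 2.3.
After op 5 (move_right): buffer="wfwr" (len 4), cursors c1@1 c2@1 c3@3, authorship 2.3.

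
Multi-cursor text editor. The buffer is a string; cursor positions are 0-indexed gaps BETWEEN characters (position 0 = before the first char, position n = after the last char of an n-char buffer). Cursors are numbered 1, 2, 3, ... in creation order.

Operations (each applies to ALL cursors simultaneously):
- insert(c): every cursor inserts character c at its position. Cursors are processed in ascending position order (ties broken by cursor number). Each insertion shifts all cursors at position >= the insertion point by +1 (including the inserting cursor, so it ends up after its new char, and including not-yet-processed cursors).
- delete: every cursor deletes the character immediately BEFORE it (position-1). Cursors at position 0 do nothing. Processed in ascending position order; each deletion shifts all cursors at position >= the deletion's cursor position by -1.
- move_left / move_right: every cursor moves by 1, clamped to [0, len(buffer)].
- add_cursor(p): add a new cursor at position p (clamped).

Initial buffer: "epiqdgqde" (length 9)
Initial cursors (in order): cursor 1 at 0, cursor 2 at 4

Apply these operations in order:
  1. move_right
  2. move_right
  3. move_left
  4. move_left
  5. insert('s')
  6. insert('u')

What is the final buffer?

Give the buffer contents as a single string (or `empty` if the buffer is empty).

Answer: suepiqsudgqde

Derivation:
After op 1 (move_right): buffer="epiqdgqde" (len 9), cursors c1@1 c2@5, authorship .........
After op 2 (move_right): buffer="epiqdgqde" (len 9), cursors c1@2 c2@6, authorship .........
After op 3 (move_left): buffer="epiqdgqde" (len 9), cursors c1@1 c2@5, authorship .........
After op 4 (move_left): buffer="epiqdgqde" (len 9), cursors c1@0 c2@4, authorship .........
After op 5 (insert('s')): buffer="sepiqsdgqde" (len 11), cursors c1@1 c2@6, authorship 1....2.....
After op 6 (insert('u')): buffer="suepiqsudgqde" (len 13), cursors c1@2 c2@8, authorship 11....22.....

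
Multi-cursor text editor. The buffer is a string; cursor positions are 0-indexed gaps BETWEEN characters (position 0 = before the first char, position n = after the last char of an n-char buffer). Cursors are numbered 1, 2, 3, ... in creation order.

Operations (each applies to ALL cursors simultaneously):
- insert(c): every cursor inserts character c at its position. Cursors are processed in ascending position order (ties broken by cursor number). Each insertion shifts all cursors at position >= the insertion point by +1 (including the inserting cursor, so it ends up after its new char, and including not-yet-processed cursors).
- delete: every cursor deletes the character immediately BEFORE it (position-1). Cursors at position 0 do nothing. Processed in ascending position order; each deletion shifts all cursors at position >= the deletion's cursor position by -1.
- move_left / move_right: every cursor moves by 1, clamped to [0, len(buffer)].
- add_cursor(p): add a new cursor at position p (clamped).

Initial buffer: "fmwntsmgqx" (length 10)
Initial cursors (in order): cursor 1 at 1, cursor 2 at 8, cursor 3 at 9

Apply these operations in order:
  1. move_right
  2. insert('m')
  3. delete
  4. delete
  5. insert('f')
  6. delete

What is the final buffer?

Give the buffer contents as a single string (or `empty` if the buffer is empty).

After op 1 (move_right): buffer="fmwntsmgqx" (len 10), cursors c1@2 c2@9 c3@10, authorship ..........
After op 2 (insert('m')): buffer="fmmwntsmgqmxm" (len 13), cursors c1@3 c2@11 c3@13, authorship ..1.......2.3
After op 3 (delete): buffer="fmwntsmgqx" (len 10), cursors c1@2 c2@9 c3@10, authorship ..........
After op 4 (delete): buffer="fwntsmg" (len 7), cursors c1@1 c2@7 c3@7, authorship .......
After op 5 (insert('f')): buffer="ffwntsmgff" (len 10), cursors c1@2 c2@10 c3@10, authorship .1......23
After op 6 (delete): buffer="fwntsmg" (len 7), cursors c1@1 c2@7 c3@7, authorship .......

Answer: fwntsmg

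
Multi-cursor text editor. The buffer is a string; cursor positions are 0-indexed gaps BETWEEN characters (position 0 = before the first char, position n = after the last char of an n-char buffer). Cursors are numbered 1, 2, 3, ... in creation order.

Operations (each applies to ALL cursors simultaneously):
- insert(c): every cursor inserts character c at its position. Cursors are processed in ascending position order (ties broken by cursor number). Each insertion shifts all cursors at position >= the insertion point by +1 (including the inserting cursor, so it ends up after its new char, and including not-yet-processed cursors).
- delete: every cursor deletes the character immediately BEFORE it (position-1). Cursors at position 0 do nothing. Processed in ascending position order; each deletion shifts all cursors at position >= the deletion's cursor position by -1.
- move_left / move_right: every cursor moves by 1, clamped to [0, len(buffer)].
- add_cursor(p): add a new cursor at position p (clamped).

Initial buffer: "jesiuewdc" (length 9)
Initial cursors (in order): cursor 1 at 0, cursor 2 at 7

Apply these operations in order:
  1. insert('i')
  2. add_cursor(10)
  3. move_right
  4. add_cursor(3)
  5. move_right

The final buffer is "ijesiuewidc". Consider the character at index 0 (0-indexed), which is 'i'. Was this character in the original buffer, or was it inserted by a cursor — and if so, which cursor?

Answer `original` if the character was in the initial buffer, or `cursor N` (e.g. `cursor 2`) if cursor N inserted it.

Answer: cursor 1

Derivation:
After op 1 (insert('i')): buffer="ijesiuewidc" (len 11), cursors c1@1 c2@9, authorship 1.......2..
After op 2 (add_cursor(10)): buffer="ijesiuewidc" (len 11), cursors c1@1 c2@9 c3@10, authorship 1.......2..
After op 3 (move_right): buffer="ijesiuewidc" (len 11), cursors c1@2 c2@10 c3@11, authorship 1.......2..
After op 4 (add_cursor(3)): buffer="ijesiuewidc" (len 11), cursors c1@2 c4@3 c2@10 c3@11, authorship 1.......2..
After op 5 (move_right): buffer="ijesiuewidc" (len 11), cursors c1@3 c4@4 c2@11 c3@11, authorship 1.......2..
Authorship (.=original, N=cursor N): 1 . . . . . . . 2 . .
Index 0: author = 1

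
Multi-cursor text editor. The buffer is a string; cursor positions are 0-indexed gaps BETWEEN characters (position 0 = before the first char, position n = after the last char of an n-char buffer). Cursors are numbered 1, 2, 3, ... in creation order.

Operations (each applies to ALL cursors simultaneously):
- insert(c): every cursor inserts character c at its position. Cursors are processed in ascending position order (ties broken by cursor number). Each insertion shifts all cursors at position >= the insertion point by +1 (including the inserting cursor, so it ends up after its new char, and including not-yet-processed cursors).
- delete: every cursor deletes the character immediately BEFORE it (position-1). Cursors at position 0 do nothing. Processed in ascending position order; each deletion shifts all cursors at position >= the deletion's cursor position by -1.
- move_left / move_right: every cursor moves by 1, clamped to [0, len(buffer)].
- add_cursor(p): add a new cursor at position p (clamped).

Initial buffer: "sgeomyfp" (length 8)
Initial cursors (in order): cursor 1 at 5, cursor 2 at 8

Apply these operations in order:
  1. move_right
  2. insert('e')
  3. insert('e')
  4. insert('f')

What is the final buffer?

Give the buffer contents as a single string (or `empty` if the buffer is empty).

After op 1 (move_right): buffer="sgeomyfp" (len 8), cursors c1@6 c2@8, authorship ........
After op 2 (insert('e')): buffer="sgeomyefpe" (len 10), cursors c1@7 c2@10, authorship ......1..2
After op 3 (insert('e')): buffer="sgeomyeefpee" (len 12), cursors c1@8 c2@12, authorship ......11..22
After op 4 (insert('f')): buffer="sgeomyeeffpeef" (len 14), cursors c1@9 c2@14, authorship ......111..222

Answer: sgeomyeeffpeef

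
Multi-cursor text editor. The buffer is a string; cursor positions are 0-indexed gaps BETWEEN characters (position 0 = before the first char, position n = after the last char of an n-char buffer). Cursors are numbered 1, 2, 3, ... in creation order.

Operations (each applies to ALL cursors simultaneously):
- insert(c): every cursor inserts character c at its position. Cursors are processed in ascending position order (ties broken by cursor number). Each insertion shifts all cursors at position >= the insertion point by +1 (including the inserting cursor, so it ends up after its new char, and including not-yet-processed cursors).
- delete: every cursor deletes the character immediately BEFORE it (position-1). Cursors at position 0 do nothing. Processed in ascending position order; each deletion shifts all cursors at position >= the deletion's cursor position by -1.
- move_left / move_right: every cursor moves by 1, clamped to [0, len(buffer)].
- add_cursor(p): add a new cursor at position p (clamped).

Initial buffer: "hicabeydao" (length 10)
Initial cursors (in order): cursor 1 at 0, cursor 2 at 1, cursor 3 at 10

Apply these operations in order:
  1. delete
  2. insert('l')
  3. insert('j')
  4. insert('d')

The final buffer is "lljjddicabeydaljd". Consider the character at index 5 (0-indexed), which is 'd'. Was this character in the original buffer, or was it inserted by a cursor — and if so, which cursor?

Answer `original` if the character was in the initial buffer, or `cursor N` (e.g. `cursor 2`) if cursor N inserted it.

After op 1 (delete): buffer="icabeyda" (len 8), cursors c1@0 c2@0 c3@8, authorship ........
After op 2 (insert('l')): buffer="llicabeydal" (len 11), cursors c1@2 c2@2 c3@11, authorship 12........3
After op 3 (insert('j')): buffer="lljjicabeydalj" (len 14), cursors c1@4 c2@4 c3@14, authorship 1212........33
After op 4 (insert('d')): buffer="lljjddicabeydaljd" (len 17), cursors c1@6 c2@6 c3@17, authorship 121212........333
Authorship (.=original, N=cursor N): 1 2 1 2 1 2 . . . . . . . . 3 3 3
Index 5: author = 2

Answer: cursor 2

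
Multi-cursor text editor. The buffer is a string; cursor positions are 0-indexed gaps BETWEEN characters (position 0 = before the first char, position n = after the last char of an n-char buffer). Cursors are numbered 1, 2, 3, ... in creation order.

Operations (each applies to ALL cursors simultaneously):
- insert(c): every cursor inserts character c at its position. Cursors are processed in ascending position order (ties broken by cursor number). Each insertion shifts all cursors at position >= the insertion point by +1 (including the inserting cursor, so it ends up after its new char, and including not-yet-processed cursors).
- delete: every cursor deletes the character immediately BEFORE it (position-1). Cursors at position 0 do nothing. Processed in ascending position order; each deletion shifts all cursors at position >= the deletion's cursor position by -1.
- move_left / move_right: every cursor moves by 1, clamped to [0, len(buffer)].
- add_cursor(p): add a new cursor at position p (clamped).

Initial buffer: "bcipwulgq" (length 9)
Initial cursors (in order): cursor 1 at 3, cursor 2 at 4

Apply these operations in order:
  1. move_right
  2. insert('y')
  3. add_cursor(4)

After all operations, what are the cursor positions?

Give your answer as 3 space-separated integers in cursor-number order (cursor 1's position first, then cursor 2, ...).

Answer: 5 7 4

Derivation:
After op 1 (move_right): buffer="bcipwulgq" (len 9), cursors c1@4 c2@5, authorship .........
After op 2 (insert('y')): buffer="bcipywyulgq" (len 11), cursors c1@5 c2@7, authorship ....1.2....
After op 3 (add_cursor(4)): buffer="bcipywyulgq" (len 11), cursors c3@4 c1@5 c2@7, authorship ....1.2....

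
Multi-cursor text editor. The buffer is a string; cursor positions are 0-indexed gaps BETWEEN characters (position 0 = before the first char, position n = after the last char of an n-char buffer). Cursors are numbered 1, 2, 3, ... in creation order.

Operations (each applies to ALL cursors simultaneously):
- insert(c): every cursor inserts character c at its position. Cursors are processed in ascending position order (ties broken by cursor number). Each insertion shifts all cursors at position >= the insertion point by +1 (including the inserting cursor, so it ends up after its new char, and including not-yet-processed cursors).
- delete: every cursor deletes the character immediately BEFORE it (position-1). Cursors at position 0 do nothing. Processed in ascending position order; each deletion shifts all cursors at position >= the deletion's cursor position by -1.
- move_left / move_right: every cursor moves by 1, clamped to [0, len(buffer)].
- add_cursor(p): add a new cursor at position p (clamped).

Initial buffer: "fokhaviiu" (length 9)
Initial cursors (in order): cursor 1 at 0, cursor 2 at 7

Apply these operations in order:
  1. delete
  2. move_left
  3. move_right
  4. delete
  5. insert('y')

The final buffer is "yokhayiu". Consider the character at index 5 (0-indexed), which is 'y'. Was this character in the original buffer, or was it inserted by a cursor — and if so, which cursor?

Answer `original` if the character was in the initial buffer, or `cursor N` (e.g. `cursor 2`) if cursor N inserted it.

After op 1 (delete): buffer="fokhaviu" (len 8), cursors c1@0 c2@6, authorship ........
After op 2 (move_left): buffer="fokhaviu" (len 8), cursors c1@0 c2@5, authorship ........
After op 3 (move_right): buffer="fokhaviu" (len 8), cursors c1@1 c2@6, authorship ........
After op 4 (delete): buffer="okhaiu" (len 6), cursors c1@0 c2@4, authorship ......
After op 5 (insert('y')): buffer="yokhayiu" (len 8), cursors c1@1 c2@6, authorship 1....2..
Authorship (.=original, N=cursor N): 1 . . . . 2 . .
Index 5: author = 2

Answer: cursor 2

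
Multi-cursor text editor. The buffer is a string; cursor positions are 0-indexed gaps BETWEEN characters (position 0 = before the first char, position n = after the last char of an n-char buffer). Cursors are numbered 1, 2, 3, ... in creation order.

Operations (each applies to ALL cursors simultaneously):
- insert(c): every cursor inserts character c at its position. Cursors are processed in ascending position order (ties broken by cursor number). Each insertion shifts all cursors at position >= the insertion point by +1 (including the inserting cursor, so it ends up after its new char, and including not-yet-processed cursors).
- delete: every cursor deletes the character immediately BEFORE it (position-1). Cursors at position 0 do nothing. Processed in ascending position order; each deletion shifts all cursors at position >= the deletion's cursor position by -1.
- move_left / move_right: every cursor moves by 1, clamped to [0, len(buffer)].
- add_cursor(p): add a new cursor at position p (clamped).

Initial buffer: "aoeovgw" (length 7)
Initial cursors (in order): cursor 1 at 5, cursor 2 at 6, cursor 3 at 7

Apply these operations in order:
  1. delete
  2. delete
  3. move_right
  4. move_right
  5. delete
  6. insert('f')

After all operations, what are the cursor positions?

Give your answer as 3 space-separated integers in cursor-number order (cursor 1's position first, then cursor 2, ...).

After op 1 (delete): buffer="aoeo" (len 4), cursors c1@4 c2@4 c3@4, authorship ....
After op 2 (delete): buffer="a" (len 1), cursors c1@1 c2@1 c3@1, authorship .
After op 3 (move_right): buffer="a" (len 1), cursors c1@1 c2@1 c3@1, authorship .
After op 4 (move_right): buffer="a" (len 1), cursors c1@1 c2@1 c3@1, authorship .
After op 5 (delete): buffer="" (len 0), cursors c1@0 c2@0 c3@0, authorship 
After op 6 (insert('f')): buffer="fff" (len 3), cursors c1@3 c2@3 c3@3, authorship 123

Answer: 3 3 3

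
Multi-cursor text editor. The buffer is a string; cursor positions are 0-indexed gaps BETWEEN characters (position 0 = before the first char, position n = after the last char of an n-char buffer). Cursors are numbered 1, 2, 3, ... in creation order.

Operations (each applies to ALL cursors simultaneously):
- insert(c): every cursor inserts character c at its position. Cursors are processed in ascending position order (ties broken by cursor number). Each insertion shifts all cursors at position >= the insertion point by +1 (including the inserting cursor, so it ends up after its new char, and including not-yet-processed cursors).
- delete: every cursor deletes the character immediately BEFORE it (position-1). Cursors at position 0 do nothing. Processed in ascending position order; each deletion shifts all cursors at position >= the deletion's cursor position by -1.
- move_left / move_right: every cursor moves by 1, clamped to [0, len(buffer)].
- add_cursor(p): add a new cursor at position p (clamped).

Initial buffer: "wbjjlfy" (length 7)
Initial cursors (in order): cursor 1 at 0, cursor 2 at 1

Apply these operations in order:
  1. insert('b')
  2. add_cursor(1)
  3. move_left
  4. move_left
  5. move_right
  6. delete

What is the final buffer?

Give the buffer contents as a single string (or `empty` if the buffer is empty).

After op 1 (insert('b')): buffer="bwbbjjlfy" (len 9), cursors c1@1 c2@3, authorship 1.2......
After op 2 (add_cursor(1)): buffer="bwbbjjlfy" (len 9), cursors c1@1 c3@1 c2@3, authorship 1.2......
After op 3 (move_left): buffer="bwbbjjlfy" (len 9), cursors c1@0 c3@0 c2@2, authorship 1.2......
After op 4 (move_left): buffer="bwbbjjlfy" (len 9), cursors c1@0 c3@0 c2@1, authorship 1.2......
After op 5 (move_right): buffer="bwbbjjlfy" (len 9), cursors c1@1 c3@1 c2@2, authorship 1.2......
After op 6 (delete): buffer="bbjjlfy" (len 7), cursors c1@0 c2@0 c3@0, authorship 2......

Answer: bbjjlfy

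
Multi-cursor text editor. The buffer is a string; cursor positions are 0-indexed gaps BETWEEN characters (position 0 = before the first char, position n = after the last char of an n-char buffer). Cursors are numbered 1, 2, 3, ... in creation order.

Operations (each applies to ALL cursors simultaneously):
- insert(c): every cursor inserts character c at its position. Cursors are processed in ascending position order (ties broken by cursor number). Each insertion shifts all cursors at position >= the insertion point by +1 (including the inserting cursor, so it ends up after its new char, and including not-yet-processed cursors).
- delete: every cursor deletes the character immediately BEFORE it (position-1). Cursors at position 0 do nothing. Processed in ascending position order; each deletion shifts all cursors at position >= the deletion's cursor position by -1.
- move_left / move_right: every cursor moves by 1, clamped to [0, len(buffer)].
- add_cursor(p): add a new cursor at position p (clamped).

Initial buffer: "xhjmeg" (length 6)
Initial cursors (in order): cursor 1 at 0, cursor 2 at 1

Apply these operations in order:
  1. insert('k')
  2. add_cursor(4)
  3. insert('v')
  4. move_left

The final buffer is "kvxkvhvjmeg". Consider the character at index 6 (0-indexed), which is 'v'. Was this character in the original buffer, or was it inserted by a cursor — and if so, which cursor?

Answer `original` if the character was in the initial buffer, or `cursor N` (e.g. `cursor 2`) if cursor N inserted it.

After op 1 (insert('k')): buffer="kxkhjmeg" (len 8), cursors c1@1 c2@3, authorship 1.2.....
After op 2 (add_cursor(4)): buffer="kxkhjmeg" (len 8), cursors c1@1 c2@3 c3@4, authorship 1.2.....
After op 3 (insert('v')): buffer="kvxkvhvjmeg" (len 11), cursors c1@2 c2@5 c3@7, authorship 11.22.3....
After op 4 (move_left): buffer="kvxkvhvjmeg" (len 11), cursors c1@1 c2@4 c3@6, authorship 11.22.3....
Authorship (.=original, N=cursor N): 1 1 . 2 2 . 3 . . . .
Index 6: author = 3

Answer: cursor 3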